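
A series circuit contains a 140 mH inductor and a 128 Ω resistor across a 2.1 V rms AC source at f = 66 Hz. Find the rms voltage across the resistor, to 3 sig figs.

ω = 2πf = 414.7 rad/s
X_L = ωL = 58.1 Ω
Z = 128 + j58.1 Ω
|Z| = √(128² + 58.1²) = 141 Ω
I = V/|Z| = 14.9 mA
V_R = I·|Z_R| = 0.0149 × 128 = 1.91 V

1.91 V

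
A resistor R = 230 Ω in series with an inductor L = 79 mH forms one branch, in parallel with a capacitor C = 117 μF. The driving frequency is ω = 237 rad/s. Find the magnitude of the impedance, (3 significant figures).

36.1 Ω

X_L = ωL = 18.7 Ω
X_C = 1/(ωC) = 36.1 Ω
Branch 1 (R+jX_L): Z₁ = 230 + j18.7 Ω, |Z₁| = 231 Ω
Branch 2 (−jX_C): Z₂ = −j36.1 Ω
Parallel: Z = Z₁Z₂/(Z₁+Z₂), |Z| = 36.1 Ω, ∠Z = -81.0°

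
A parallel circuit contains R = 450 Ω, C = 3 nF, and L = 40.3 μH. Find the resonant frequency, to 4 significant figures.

ω₀ = 1/√(LC) = 1/√(4.03e-05 × 3e-09) = 2.876e+06 rad/s
f₀ = ω₀/(2π) = 457.7 kHz

457.7 kHz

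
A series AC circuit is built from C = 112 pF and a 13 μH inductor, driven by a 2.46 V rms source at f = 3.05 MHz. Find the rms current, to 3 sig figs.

11.3 mA

ω = 2πf = 1.916e+07 rad/s
X_L = ωL = 249 Ω
X_C = 1/(ωC) = 466 Ω
Net reactance X = X_L − X_C = -217 Ω
Z = − j217 Ω
|Z| = √(0² + 217²) = 217 Ω
I = V/|Z| = 2.46/217 = 11.3 mA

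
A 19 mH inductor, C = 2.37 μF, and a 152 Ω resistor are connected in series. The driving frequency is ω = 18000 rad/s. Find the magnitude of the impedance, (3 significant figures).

353 Ω

X_L = ωL = 342 Ω
X_C = 1/(ωC) = 23.4 Ω
Net reactance X = X_L − X_C = 319 Ω
Z = 152 + j319 Ω
|Z| = √(152² + 319²) = 353 Ω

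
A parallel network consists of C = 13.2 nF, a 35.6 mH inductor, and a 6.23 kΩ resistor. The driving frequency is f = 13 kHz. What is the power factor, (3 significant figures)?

ω = 2πf = 81680 rad/s
X_L = ωL = 2910 Ω
X_C = 1/(ωC) = 927 Ω
Parallel: admittances add. Y = 1/R + 1/(jωL) + jωC
Y = (0.000161 + j0.000734) S
|Y| = 0.000752 S → |Z| = 1/|Y| = 1330 Ω, ∠Z = −∠Y = -77.7°
cos φ = cos(-77.7°) = 0.214

0.214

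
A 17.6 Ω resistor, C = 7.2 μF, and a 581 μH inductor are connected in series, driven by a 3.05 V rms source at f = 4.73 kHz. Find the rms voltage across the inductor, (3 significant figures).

ω = 2πf = 29720 rad/s
X_L = ωL = 17.3 Ω
X_C = 1/(ωC) = 4.67 Ω
Net reactance X = X_L − X_C = 12.6 Ω
Z = 17.6 + j12.6 Ω
|Z| = √(17.6² + 12.6²) = 21.6 Ω
I = V/|Z| = 141 mA
V_L = I·|Z_L| = 0.141 × 17.3 = 2.43 V

2.43 V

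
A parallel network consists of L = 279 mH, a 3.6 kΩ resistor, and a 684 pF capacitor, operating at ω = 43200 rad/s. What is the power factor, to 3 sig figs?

0.982

X_L = ωL = 12100 Ω
X_C = 1/(ωC) = 33800 Ω
Parallel: admittances add. Y = 1/R + 1/(jωL) + jωC
Y = (0.000278 − j5.34e-05) S
|Y| = 0.000283 S → |Z| = 1/|Y| = 3540 Ω, ∠Z = −∠Y = 10.9°
cos φ = cos(10.9°) = 0.982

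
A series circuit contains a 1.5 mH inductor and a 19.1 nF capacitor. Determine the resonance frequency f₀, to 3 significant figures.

29.7 kHz

ω₀ = 1/√(LC) = 1/√(0.0015 × 1.91e-08) = 186800 rad/s
f₀ = ω₀/(2π) = 29.7 kHz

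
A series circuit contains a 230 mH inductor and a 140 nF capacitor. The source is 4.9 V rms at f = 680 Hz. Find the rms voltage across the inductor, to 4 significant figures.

6.988 V

ω = 2πf = 4273 rad/s
X_L = ωL = 982.7 Ω
X_C = 1/(ωC) = 1672 Ω
Net reactance X = X_L − X_C = -689.1 Ω
Z = − j689.1 Ω
|Z| = √(0² + 689.1²) = 689.1 Ω
I = V/|Z| = 7.111 mA
V_L = I·|Z_L| = 0.007111 × 982.7 = 6.988 V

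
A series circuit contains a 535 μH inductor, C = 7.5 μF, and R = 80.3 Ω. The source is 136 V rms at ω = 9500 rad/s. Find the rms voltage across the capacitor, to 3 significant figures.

X_L = ωL = 5.08 Ω
X_C = 1/(ωC) = 14.0 Ω
Net reactance X = X_L − X_C = -8.95 Ω
Z = 80.3 − j8.95 Ω
|Z| = √(80.3² + 8.95²) = 80.8 Ω
I = V/|Z| = 1.68 A
V_C = I·|Z_C| = 1.68 × 14.0 = 23.6 V

23.6 V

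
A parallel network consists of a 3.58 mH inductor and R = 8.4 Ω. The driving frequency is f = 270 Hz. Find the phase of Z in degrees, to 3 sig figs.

ω = 2πf = 1696 rad/s
X_L = ωL = 6.07 Ω
Parallel: admittances add. Y = 1/R + 1/(jωL)
Y = (0.119 − j0.165) S
|Y| = 0.203 S → |Z| = 1/|Y| = 4.92 Ω, ∠Z = −∠Y = 54.1°

54.1°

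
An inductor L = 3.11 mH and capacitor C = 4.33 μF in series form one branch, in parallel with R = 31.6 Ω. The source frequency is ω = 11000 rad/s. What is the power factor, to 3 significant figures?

0.386

X_L = ωL = 34.2 Ω
X_C = 1/(ωC) = 21.0 Ω
Branch 1: Z₁ = R = 31.6 Ω
Branch 2 (series LC): Z₂ = j(X_L − X_C) = j13.2 Ω
Parallel: Z = Z₁Z₂/(Z₁+Z₂), |Z| = 12.2 Ω, ∠Z = 67.3°
cos φ = cos(67.3°) = 0.386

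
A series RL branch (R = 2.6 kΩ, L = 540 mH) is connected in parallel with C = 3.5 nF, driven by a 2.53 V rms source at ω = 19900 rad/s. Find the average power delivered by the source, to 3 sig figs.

X_L = ωL = 10700 Ω
X_C = 1/(ωC) = 14400 Ω
Branch 1 (R+jX_L): Z₁ = 2600 + j10700 Ω, |Z₁| = 11100 Ω
Branch 2 (−jX_C): Z₂ = −j14400 Ω
Parallel: Z = Z₁Z₂/(Z₁+Z₂), |Z| = 35700 Ω, ∠Z = 40.6°
I = V/|Z| = 70.9 μA
P = VI cos φ = 2.53 × 7.09e-05 × cos(40.6°) = 136 μW

136 μW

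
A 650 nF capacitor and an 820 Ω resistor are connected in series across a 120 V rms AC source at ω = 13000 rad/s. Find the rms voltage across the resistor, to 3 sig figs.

X_C = 1/(ωC) = 118 Ω
Z = 820 − j118 Ω
|Z| = √(820² + 118²) = 828 Ω
I = V/|Z| = 145 mA
V_R = I·|Z_R| = 0.145 × 820 = 119 V

119 V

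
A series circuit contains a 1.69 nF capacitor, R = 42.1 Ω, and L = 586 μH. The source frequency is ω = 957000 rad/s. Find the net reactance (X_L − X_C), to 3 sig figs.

X_L = ωL = 561 Ω
X_C = 1/(ωC) = 618 Ω
X = 561 − 618 = -57.5 Ω

-57.5 Ω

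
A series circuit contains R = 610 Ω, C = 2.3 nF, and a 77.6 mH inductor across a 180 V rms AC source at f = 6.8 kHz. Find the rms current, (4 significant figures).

26.13 mA

ω = 2πf = 42730 rad/s
X_L = ωL = 3316 Ω
X_C = 1/(ωC) = 10180 Ω
Net reactance X = X_L − X_C = -6861 Ω
Z = 610.0 − j6861 Ω
|Z| = √(610.0² + 6861²) = 6888 Ω
I = V/|Z| = 180/6888 = 26.13 mA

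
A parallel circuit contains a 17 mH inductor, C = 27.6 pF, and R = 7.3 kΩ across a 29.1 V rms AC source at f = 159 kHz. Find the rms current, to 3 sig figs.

ω = 2πf = 999000 rad/s
X_L = ωL = 17000 Ω
X_C = 1/(ωC) = 36300 Ω
Parallel: admittances add. Y = 1/R + 1/(jωL) + jωC
Y = (0.000137 − j3.13e-05) S
|Y| = 0.000141 S → |Z| = 1/|Y| = 7120 Ω, ∠Z = −∠Y = 12.9°
I = V/|Z| = 29.1/7120 = 4.09 mA

4.09 mA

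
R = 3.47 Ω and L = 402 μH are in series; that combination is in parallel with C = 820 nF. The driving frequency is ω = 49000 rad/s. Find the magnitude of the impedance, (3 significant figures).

79.7 Ω

X_L = ωL = 19.7 Ω
X_C = 1/(ωC) = 24.9 Ω
Branch 1 (R+jX_L): Z₁ = 3.47 + j19.7 Ω, |Z₁| = 20.0 Ω
Branch 2 (−jX_C): Z₂ = −j24.9 Ω
Parallel: Z = Z₁Z₂/(Z₁+Z₂), |Z| = 79.7 Ω, ∠Z = 46.2°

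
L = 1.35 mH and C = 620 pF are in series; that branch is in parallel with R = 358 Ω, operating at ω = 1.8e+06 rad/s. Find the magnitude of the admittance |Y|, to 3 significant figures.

X_L = ωL = 2430 Ω
X_C = 1/(ωC) = 896 Ω
Branch 1: Z₁ = R = 358 Ω
Branch 2 (series LC): Z₂ = j(X_L − X_C) = j1530 Ω
Parallel: Z = Z₁Z₂/(Z₁+Z₂), |Z| = 349 Ω, ∠Z = 13.1°
|Y| = 1/|Z| = 2.87 mS

2.87 mS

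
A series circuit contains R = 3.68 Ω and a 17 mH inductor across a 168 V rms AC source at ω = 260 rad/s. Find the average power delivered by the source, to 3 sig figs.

X_L = ωL = 4.42 Ω
Z = 3.68 + j4.42 Ω
|Z| = √(3.68² + 4.42²) = 5.75 Ω
∠Z = arctan(4.42/3.68) = 50.2°
I = V/|Z| = 29.2 A
P = VI cos φ = 168 × 29.2 × cos(50.2°) = 3.14 kW

3.14 kW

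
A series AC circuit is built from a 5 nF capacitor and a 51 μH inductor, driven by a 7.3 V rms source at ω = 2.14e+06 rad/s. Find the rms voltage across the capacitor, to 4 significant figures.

X_L = ωL = 109.1 Ω
X_C = 1/(ωC) = 93.46 Ω
Net reactance X = X_L − X_C = 15.68 Ω
Z = j15.68 Ω
|Z| = √(0² + 15.68²) = 15.68 Ω
I = V/|Z| = 465.5 mA
V_C = I·|Z_C| = 0.4655 × 93.46 = 43.50 V

43.50 V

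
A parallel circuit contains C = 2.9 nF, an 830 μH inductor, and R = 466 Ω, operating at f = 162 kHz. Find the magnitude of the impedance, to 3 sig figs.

ω = 2πf = 1.018e+06 rad/s
X_L = ωL = 845 Ω
X_C = 1/(ωC) = 339 Ω
Parallel: admittances add. Y = 1/R + 1/(jωL) + jωC
Y = (0.00215 + j0.00177) S
|Y| = 0.00278 S → |Z| = 1/|Y| = 360 Ω, ∠Z = −∠Y = -39.5°

360 Ω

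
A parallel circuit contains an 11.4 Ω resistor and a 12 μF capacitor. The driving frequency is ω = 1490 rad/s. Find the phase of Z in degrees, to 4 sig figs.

X_C = 1/(ωC) = 55.93 Ω
Parallel: admittances add. Y = 1/R + jωC
Y = (0.08772 + j0.01788) S
|Y| = 0.08952 S → |Z| = 1/|Y| = 11.17 Ω, ∠Z = −∠Y = -11.52°

-11.52°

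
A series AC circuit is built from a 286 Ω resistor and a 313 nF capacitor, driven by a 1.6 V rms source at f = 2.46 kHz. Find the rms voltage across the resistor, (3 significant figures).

1.30 V

ω = 2πf = 15460 rad/s
X_C = 1/(ωC) = 207 Ω
Z = 286 − j207 Ω
|Z| = √(286² + 207²) = 353 Ω
I = V/|Z| = 4.53 mA
V_R = I·|Z_R| = 0.00453 × 286 = 1.30 V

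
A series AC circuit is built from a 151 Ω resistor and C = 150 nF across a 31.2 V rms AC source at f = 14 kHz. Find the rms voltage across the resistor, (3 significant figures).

27.9 V

ω = 2πf = 87960 rad/s
X_C = 1/(ωC) = 75.8 Ω
Z = 151 − j75.8 Ω
|Z| = √(151² + 75.8²) = 169 Ω
I = V/|Z| = 185 mA
V_R = I·|Z_R| = 0.185 × 151 = 27.9 V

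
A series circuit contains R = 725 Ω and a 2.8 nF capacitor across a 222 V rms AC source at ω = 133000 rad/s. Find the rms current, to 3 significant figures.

X_C = 1/(ωC) = 2690 Ω
Z = 725 − j2690 Ω
|Z| = √(725² + 2690²) = 2780 Ω
I = V/|Z| = 222/2780 = 79.8 mA

79.8 mA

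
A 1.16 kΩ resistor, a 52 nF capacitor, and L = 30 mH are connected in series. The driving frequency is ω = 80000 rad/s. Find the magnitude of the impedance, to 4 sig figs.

2451 Ω

X_L = ωL = 2400 Ω
X_C = 1/(ωC) = 240.4 Ω
Net reactance X = X_L − X_C = 2160 Ω
Z = 1160 + j2160 Ω
|Z| = √(1160² + 2160²) = 2451 Ω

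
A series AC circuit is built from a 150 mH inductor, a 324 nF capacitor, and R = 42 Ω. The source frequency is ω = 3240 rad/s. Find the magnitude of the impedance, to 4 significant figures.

468.5 Ω

X_L = ωL = 486.0 Ω
X_C = 1/(ωC) = 952.6 Ω
Net reactance X = X_L − X_C = -466.6 Ω
Z = 42.00 − j466.6 Ω
|Z| = √(42.00² + 466.6²) = 468.5 Ω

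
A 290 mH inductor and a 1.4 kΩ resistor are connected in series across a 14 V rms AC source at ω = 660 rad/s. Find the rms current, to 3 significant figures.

9.91 mA

X_L = ωL = 191 Ω
Z = 1400 + j191 Ω
|Z| = √(1400² + 191²) = 1410 Ω
I = V/|Z| = 14/1410 = 9.91 mA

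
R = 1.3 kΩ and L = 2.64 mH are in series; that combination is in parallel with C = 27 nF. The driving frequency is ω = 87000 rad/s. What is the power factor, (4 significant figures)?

0.3189

X_L = ωL = 229.7 Ω
X_C = 1/(ωC) = 425.7 Ω
Branch 1 (R+jX_L): Z₁ = 1300 + j229.7 Ω, |Z₁| = 1320 Ω
Branch 2 (−jX_C): Z₂ = −j425.7 Ω
Parallel: Z = Z₁Z₂/(Z₁+Z₂), |Z| = 427.5 Ω, ∠Z = -71.41°
cos φ = cos(-71.41°) = 0.3189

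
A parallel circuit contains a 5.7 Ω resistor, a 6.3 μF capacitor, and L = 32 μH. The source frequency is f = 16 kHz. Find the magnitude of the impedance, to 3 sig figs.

ω = 2πf = 100500 rad/s
X_L = ωL = 3.22 Ω
X_C = 1/(ωC) = 1.58 Ω
Parallel: admittances add. Y = 1/R + 1/(jωL) + jωC
Y = (0.175 + j0.322) S
|Y| = 0.367 S → |Z| = 1/|Y| = 2.72 Ω, ∠Z = −∠Y = -61.5°

2.72 Ω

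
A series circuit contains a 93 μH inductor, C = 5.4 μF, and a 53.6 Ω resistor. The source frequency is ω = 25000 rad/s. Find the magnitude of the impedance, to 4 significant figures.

53.84 Ω

X_L = ωL = 2.325 Ω
X_C = 1/(ωC) = 7.407 Ω
Net reactance X = X_L − X_C = -5.082 Ω
Z = 53.60 − j5.082 Ω
|Z| = √(53.60² + 5.082²) = 53.84 Ω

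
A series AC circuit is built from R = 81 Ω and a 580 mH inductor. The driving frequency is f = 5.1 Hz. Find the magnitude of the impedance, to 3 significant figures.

83.1 Ω

ω = 2πf = 32.04 rad/s
X_L = ωL = 18.6 Ω
Z = 81.0 + j18.6 Ω
|Z| = √(81.0² + 18.6²) = 83.1 Ω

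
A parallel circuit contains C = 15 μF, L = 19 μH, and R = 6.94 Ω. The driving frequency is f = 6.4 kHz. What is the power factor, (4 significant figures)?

0.2001

ω = 2πf = 40210 rad/s
X_L = ωL = 0.7640 Ω
X_C = 1/(ωC) = 1.658 Ω
Parallel: admittances add. Y = 1/R + 1/(jωL) + jωC
Y = (0.1441 − j0.7057) S
|Y| = 0.7202 S → |Z| = 1/|Y| = 1.388 Ω, ∠Z = −∠Y = 78.46°
cos φ = cos(78.46°) = 0.2001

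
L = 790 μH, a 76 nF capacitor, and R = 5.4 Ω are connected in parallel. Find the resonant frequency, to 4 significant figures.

ω₀ = 1/√(LC) = 1/√(0.00079 × 7.6e-08) = 129100 rad/s
f₀ = ω₀/(2π) = 20.54 kHz

20.54 kHz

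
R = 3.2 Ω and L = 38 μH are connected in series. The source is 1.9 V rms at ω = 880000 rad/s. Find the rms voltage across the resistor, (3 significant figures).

X_L = ωL = 33.4 Ω
Z = 3.20 + j33.4 Ω
|Z| = √(3.20² + 33.4²) = 33.6 Ω
I = V/|Z| = 56.6 mA
V_R = I·|Z_R| = 0.0566 × 3.20 = 0.181 V

0.181 V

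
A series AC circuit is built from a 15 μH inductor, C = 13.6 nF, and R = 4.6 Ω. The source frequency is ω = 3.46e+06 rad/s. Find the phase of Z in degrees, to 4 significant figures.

81.46°

X_L = ωL = 51.90 Ω
X_C = 1/(ωC) = 21.25 Ω
Net reactance X = X_L − X_C = 30.65 Ω
Z = 4.600 + j30.65 Ω
|Z| = √(4.600² + 30.65²) = 30.99 Ω
∠Z = arctan(30.65/4.600) = 81.46°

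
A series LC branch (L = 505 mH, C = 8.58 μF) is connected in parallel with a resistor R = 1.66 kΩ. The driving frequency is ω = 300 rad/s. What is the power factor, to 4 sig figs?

X_L = ωL = 151.5 Ω
X_C = 1/(ωC) = 388.5 Ω
Branch 1: Z₁ = R = 1660 Ω
Branch 2 (series LC): Z₂ = j(X_L − X_C) = −j237.0 Ω
Parallel: Z = Z₁Z₂/(Z₁+Z₂), |Z| = 234.6 Ω, ∠Z = -81.87°
cos φ = cos(-81.87°) = 0.1413

0.1413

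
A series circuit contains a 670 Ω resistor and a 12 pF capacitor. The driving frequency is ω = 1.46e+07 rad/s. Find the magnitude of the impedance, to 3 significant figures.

5750 Ω

X_C = 1/(ωC) = 5710 Ω
Z = 670 − j5710 Ω
|Z| = √(670² + 5710²) = 5750 Ω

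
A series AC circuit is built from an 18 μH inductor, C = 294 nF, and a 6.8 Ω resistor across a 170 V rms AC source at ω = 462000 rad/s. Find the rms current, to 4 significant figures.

X_L = ωL = 8.316 Ω
X_C = 1/(ωC) = 7.362 Ω
Net reactance X = X_L − X_C = 0.9537 Ω
Z = 6.800 + j0.9537 Ω
|Z| = √(6.800² + 0.9537²) = 6.867 Ω
I = V/|Z| = 170/6.867 = 24.76 A

24.76 A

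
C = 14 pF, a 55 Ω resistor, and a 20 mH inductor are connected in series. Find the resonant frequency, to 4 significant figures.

300.8 kHz

ω₀ = 1/√(LC) = 1/√(0.02 × 1.4e-11) = 1.89e+06 rad/s
f₀ = ω₀/(2π) = 300.8 kHz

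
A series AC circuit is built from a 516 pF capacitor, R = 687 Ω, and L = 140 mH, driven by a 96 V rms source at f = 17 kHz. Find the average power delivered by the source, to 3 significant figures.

595 mW

ω = 2πf = 106800 rad/s
X_L = ωL = 15000 Ω
X_C = 1/(ωC) = 18100 Ω
Net reactance X = X_L − X_C = -3190 Ω
Z = 687 − j3190 Ω
|Z| = √(687² + 3190²) = 3260 Ω
∠Z = arctan(-3190/687) = -77.8°
I = V/|Z| = 29.4 mA
P = VI cos φ = 96 × 0.0294 × cos(-77.8°) = 595 mW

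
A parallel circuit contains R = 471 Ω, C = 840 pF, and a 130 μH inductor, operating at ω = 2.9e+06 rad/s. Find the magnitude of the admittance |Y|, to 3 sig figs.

2.13 mS

X_L = ωL = 377 Ω
X_C = 1/(ωC) = 411 Ω
Parallel: admittances add. Y = 1/R + 1/(jωL) + jωC
Y = (0.00212 − j0.000217) S
|Y| = 0.00213 S → |Z| = 1/|Y| = 469 Ω, ∠Z = −∠Y = 5.82°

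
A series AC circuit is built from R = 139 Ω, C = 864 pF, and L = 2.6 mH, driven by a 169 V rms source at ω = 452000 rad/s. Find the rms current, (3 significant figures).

X_L = ωL = 1180 Ω
X_C = 1/(ωC) = 2560 Ω
Net reactance X = X_L − X_C = -1390 Ω
Z = 139 − j1390 Ω
|Z| = √(139² + 1390²) = 1390 Ω
I = V/|Z| = 169/1390 = 121 mA

121 mA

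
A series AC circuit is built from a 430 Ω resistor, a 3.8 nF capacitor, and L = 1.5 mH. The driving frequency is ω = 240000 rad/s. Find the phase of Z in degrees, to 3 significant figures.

-59.7°

X_L = ωL = 360 Ω
X_C = 1/(ωC) = 1100 Ω
Net reactance X = X_L − X_C = -736 Ω
Z = 430 − j736 Ω
|Z| = √(430² + 736²) = 853 Ω
∠Z = arctan(-736/430) = -59.7°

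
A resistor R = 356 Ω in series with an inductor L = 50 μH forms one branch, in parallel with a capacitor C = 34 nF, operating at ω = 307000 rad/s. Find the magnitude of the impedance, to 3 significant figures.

93.5 Ω

X_L = ωL = 15.4 Ω
X_C = 1/(ωC) = 95.8 Ω
Branch 1 (R+jX_L): Z₁ = 356 + j15.4 Ω, |Z₁| = 356 Ω
Branch 2 (−jX_C): Z₂ = −j95.8 Ω
Parallel: Z = Z₁Z₂/(Z₁+Z₂), |Z| = 93.5 Ω, ∠Z = -74.8°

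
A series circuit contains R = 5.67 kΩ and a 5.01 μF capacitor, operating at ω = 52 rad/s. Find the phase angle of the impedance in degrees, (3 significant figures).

-34.1°

X_C = 1/(ωC) = 3840 Ω
Z = 5670 − j3840 Ω
|Z| = √(5670² + 3840²) = 6850 Ω
∠Z = arctan(-3840/5670) = -34.1°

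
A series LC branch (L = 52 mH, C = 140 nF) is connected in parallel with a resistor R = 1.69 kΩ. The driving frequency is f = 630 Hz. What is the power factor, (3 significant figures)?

0.687

ω = 2πf = 3958 rad/s
X_L = ωL = 206 Ω
X_C = 1/(ωC) = 1800 Ω
Branch 1: Z₁ = R = 1690 Ω
Branch 2 (series LC): Z₂ = j(X_L − X_C) = −j1600 Ω
Parallel: Z = Z₁Z₂/(Z₁+Z₂), |Z| = 1160 Ω, ∠Z = -46.6°
cos φ = cos(-46.6°) = 0.687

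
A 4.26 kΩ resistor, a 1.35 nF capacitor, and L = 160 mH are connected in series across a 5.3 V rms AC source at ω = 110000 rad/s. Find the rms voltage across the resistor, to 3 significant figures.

1.93 V

X_L = ωL = 17600 Ω
X_C = 1/(ωC) = 6730 Ω
Net reactance X = X_L − X_C = 10900 Ω
Z = 4260 + j10900 Ω
|Z| = √(4260² + 10900²) = 11700 Ω
I = V/|Z| = 454 μA
V_R = I·|Z_R| = 0.000454 × 4260 = 1.93 V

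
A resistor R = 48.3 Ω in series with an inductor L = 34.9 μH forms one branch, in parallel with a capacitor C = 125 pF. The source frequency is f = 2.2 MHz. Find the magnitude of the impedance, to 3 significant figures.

ω = 2πf = 1.382e+07 rad/s
X_L = ωL = 482 Ω
X_C = 1/(ωC) = 579 Ω
Branch 1 (R+jX_L): Z₁ = 48.3 + j482 Ω, |Z₁| = 485 Ω
Branch 2 (−jX_C): Z₂ = −j579 Ω
Parallel: Z = Z₁Z₂/(Z₁+Z₂), |Z| = 2600 Ω, ∠Z = 57.7°

2600 Ω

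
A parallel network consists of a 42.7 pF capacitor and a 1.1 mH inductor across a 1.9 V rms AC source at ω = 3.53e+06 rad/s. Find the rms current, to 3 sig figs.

203 μA

X_L = ωL = 3880 Ω
X_C = 1/(ωC) = 6630 Ω
Parallel: admittances add. Y = 1/(jωL) + jωC
Y = (0 − j0.000107) S
|Y| = 0.000107 S → |Z| = 1/|Y| = 9360 Ω, ∠Z = −∠Y = 90.0°
I = V/|Z| = 1.9/9360 = 203 μA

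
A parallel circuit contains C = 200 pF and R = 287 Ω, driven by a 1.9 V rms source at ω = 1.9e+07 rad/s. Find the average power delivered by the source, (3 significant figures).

12.6 mW

X_C = 1/(ωC) = 263 Ω
Parallel: admittances add. Y = 1/R + jωC
Y = (0.00348 + j0.00380) S
|Y| = 0.00516 S → |Z| = 1/|Y| = 194 Ω, ∠Z = −∠Y = -47.5°
I = V/|Z| = 9.80 mA
P = VI cos φ = 1.9 × 0.00980 × cos(-47.5°) = 12.6 mW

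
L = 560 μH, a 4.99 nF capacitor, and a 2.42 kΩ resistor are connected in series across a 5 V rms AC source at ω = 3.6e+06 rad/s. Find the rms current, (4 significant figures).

1.605 mA

X_L = ωL = 2016 Ω
X_C = 1/(ωC) = 55.67 Ω
Net reactance X = X_L − X_C = 1960 Ω
Z = 2420 + j1960 Ω
|Z| = √(2420² + 1960²) = 3114 Ω
I = V/|Z| = 5/3114 = 1.605 mA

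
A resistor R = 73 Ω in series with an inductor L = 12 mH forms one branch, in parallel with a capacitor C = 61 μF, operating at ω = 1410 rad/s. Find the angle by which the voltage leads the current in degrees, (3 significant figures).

X_L = ωL = 16.9 Ω
X_C = 1/(ωC) = 11.6 Ω
Branch 1 (R+jX_L): Z₁ = 73.0 + j16.9 Ω, |Z₁| = 74.9 Ω
Branch 2 (−jX_C): Z₂ = −j11.6 Ω
Parallel: Z = Z₁Z₂/(Z₁+Z₂), |Z| = 11.9 Ω, ∠Z = -81.1°

-81.1°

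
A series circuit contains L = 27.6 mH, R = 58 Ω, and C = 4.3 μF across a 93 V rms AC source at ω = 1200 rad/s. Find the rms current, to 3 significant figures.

X_L = ωL = 33.1 Ω
X_C = 1/(ωC) = 194 Ω
Net reactance X = X_L − X_C = -161 Ω
Z = 58.0 − j161 Ω
|Z| = √(58.0² + 161²) = 171 Ω
I = V/|Z| = 93/171 = 544 mA

544 mA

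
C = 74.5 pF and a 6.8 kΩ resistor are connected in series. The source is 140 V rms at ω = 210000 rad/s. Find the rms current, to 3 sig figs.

2.18 mA

X_C = 1/(ωC) = 63900 Ω
Z = 6800 − j63900 Ω
|Z| = √(6800² + 63900²) = 64300 Ω
I = V/|Z| = 140/64300 = 2.18 mA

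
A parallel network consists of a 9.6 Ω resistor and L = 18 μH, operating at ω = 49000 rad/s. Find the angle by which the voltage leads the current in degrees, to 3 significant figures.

84.8°

X_L = ωL = 0.882 Ω
Parallel: admittances add. Y = 1/R + 1/(jωL)
Y = (0.104 − j1.13) S
|Y| = 1.14 S → |Z| = 1/|Y| = 0.878 Ω, ∠Z = −∠Y = 84.8°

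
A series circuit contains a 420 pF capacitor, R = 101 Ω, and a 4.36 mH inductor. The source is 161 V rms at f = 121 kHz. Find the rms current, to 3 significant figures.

770 mA

ω = 2πf = 760300 rad/s
X_L = ωL = 3310 Ω
X_C = 1/(ωC) = 3130 Ω
Net reactance X = X_L − X_C = 183 Ω
Z = 101 + j183 Ω
|Z| = √(101² + 183²) = 209 Ω
I = V/|Z| = 161/209 = 770 mA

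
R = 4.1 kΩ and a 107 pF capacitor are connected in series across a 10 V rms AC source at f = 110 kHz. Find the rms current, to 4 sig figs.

707.7 μA

ω = 2πf = 691200 rad/s
X_C = 1/(ωC) = 13520 Ω
Z = 4100 − j13520 Ω
|Z| = √(4100² + 13520²) = 14130 Ω
I = V/|Z| = 10/14130 = 707.7 μA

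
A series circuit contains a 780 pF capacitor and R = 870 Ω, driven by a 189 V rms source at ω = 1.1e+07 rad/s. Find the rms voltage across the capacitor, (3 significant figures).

X_C = 1/(ωC) = 117 Ω
Z = 870 − j117 Ω
|Z| = √(870² + 117²) = 878 Ω
I = V/|Z| = 215 mA
V_C = I·|Z_C| = 0.215 × 117 = 25.1 V

25.1 V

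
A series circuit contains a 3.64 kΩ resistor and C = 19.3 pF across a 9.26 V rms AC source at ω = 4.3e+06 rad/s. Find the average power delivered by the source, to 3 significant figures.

1.97 mW

X_C = 1/(ωC) = 12000 Ω
Z = 3640 − j12000 Ω
|Z| = √(3640² + 12000²) = 12600 Ω
∠Z = arctan(-12000/3640) = -73.2°
I = V/|Z| = 736 μA
P = VI cos φ = 9.26 × 0.000736 × cos(-73.2°) = 1.97 mW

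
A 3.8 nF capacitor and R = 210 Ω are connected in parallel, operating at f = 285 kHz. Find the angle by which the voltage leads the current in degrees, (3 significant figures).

ω = 2πf = 1.791e+06 rad/s
X_C = 1/(ωC) = 147 Ω
Parallel: admittances add. Y = 1/R + jωC
Y = (0.00476 + j0.00680) S
|Y| = 0.00831 S → |Z| = 1/|Y| = 120 Ω, ∠Z = −∠Y = -55.0°

-55.0°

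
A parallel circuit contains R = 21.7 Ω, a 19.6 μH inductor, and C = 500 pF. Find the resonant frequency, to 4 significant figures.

1.608 MHz

ω₀ = 1/√(LC) = 1/√(1.96e-05 × 5e-10) = 1.01e+07 rad/s
f₀ = ω₀/(2π) = 1.608 MHz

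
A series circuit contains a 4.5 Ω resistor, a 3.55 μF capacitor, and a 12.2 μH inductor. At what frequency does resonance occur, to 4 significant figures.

24.18 kHz

ω₀ = 1/√(LC) = 1/√(1.22e-05 × 3.55e-06) = 152000 rad/s
f₀ = ω₀/(2π) = 24.18 kHz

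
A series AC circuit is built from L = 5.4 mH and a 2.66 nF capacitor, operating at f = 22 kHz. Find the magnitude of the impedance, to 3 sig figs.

1970 Ω

ω = 2πf = 138200 rad/s
X_L = ωL = 746 Ω
X_C = 1/(ωC) = 2720 Ω
Net reactance X = X_L − X_C = -1970 Ω
Z = − j1970 Ω
|Z| = √(0² + 1970²) = 1970 Ω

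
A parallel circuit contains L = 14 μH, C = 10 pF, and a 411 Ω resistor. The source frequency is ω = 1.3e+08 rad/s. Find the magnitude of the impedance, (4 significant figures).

392.7 Ω

X_L = ωL = 1820 Ω
X_C = 1/(ωC) = 769.2 Ω
Parallel: admittances add. Y = 1/R + 1/(jωL) + jωC
Y = (0.002433 + j0.0007505) S
|Y| = 0.002546 S → |Z| = 1/|Y| = 392.7 Ω, ∠Z = −∠Y = -17.14°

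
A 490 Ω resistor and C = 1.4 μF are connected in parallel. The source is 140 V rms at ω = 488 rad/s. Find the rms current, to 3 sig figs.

301 mA

X_C = 1/(ωC) = 1460 Ω
Parallel: admittances add. Y = 1/R + jωC
Y = (0.00204 + j0.000683) S
|Y| = 0.00215 S → |Z| = 1/|Y| = 465 Ω, ∠Z = −∠Y = -18.5°
I = V/|Z| = 140/465 = 301 mA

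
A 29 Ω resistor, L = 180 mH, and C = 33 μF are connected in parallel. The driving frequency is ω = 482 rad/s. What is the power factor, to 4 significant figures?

0.9920

X_L = ωL = 86.76 Ω
X_C = 1/(ωC) = 62.87 Ω
Parallel: admittances add. Y = 1/R + 1/(jωL) + jωC
Y = (0.03448 + j0.004380) S
|Y| = 0.03476 S → |Z| = 1/|Y| = 28.77 Ω, ∠Z = −∠Y = -7.239°
cos φ = cos(-7.239°) = 0.9920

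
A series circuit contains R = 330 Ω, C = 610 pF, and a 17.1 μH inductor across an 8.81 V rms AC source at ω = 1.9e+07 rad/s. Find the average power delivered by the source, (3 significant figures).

X_L = ωL = 325 Ω
X_C = 1/(ωC) = 86.3 Ω
Net reactance X = X_L − X_C = 239 Ω
Z = 330 + j239 Ω
|Z| = √(330² + 239²) = 407 Ω
∠Z = arctan(239/330) = 35.9°
I = V/|Z| = 21.6 mA
P = VI cos φ = 8.81 × 0.0216 × cos(35.9°) = 154 mW

154 mW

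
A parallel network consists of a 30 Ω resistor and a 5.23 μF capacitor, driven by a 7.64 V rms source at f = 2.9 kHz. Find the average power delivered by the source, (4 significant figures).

ω = 2πf = 18220 rad/s
X_C = 1/(ωC) = 10.49 Ω
Parallel: admittances add. Y = 1/R + jωC
Y = (0.03333 + j0.09530) S
|Y| = 0.1010 S → |Z| = 1/|Y| = 9.905 Ω, ∠Z = −∠Y = -70.72°
I = V/|Z| = 771.3 mA
P = VI cos φ = 7.64 × 0.7713 × cos(-70.72°) = 1.946 W

1.946 W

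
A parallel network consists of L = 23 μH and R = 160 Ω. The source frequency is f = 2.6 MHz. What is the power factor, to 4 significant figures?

0.9201

ω = 2πf = 1.634e+07 rad/s
X_L = ωL = 375.7 Ω
Parallel: admittances add. Y = 1/R + 1/(jωL)
Y = (0.006250 − j0.002661) S
|Y| = 0.006793 S → |Z| = 1/|Y| = 147.2 Ω, ∠Z = −∠Y = 23.07°
cos φ = cos(23.07°) = 0.9201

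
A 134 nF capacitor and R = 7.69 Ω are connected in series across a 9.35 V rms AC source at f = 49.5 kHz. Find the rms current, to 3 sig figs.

ω = 2πf = 311000 rad/s
X_C = 1/(ωC) = 24.0 Ω
Z = 7.69 − j24.0 Ω
|Z| = √(7.69² + 24.0²) = 25.2 Ω
I = V/|Z| = 9.35/25.2 = 371 mA

371 mA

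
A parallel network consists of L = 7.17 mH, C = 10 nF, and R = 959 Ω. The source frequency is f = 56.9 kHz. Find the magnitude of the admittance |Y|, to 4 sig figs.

ω = 2πf = 357500 rad/s
X_L = ωL = 2563 Ω
X_C = 1/(ωC) = 279.7 Ω
Parallel: admittances add. Y = 1/R + 1/(jωL) + jωC
Y = (0.001043 + j0.003185) S
|Y| = 0.003351 S → |Z| = 1/|Y| = 298.4 Ω, ∠Z = −∠Y = -71.87°

3.351 mS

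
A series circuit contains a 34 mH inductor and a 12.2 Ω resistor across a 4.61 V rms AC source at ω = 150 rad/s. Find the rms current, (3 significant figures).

349 mA

X_L = ωL = 5.10 Ω
Z = 12.2 + j5.10 Ω
|Z| = √(12.2² + 5.10²) = 13.2 Ω
I = V/|Z| = 4.61/13.2 = 349 mA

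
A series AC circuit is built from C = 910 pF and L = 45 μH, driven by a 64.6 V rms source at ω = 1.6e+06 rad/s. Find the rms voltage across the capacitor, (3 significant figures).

72.2 V

X_L = ωL = 72.0 Ω
X_C = 1/(ωC) = 687 Ω
Net reactance X = X_L − X_C = -615 Ω
Z = − j615 Ω
|Z| = √(0² + 615²) = 615 Ω
I = V/|Z| = 105 mA
V_C = I·|Z_C| = 0.105 × 687 = 72.2 V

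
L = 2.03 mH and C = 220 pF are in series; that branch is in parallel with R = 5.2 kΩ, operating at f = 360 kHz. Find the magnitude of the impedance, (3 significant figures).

ω = 2πf = 2.262e+06 rad/s
X_L = ωL = 4590 Ω
X_C = 1/(ωC) = 2010 Ω
Branch 1: Z₁ = R = 5200 Ω
Branch 2 (series LC): Z₂ = j(X_L − X_C) = j2580 Ω
Parallel: Z = Z₁Z₂/(Z₁+Z₂), |Z| = 2310 Ω, ∠Z = 63.6°

2310 Ω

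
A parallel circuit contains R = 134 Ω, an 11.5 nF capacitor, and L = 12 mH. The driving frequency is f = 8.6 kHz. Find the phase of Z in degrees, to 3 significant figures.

7.03°

ω = 2πf = 54040 rad/s
X_L = ωL = 648 Ω
X_C = 1/(ωC) = 1610 Ω
Parallel: admittances add. Y = 1/R + 1/(jωL) + jωC
Y = (0.00746 − j0.000921) S
|Y| = 0.00752 S → |Z| = 1/|Y| = 133 Ω, ∠Z = −∠Y = 7.03°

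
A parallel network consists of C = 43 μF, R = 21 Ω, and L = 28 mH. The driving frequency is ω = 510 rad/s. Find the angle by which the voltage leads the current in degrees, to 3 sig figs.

X_L = ωL = 14.3 Ω
X_C = 1/(ωC) = 45.6 Ω
Parallel: admittances add. Y = 1/R + 1/(jωL) + jωC
Y = (0.0476 − j0.0481) S
|Y| = 0.0677 S → |Z| = 1/|Y| = 14.8 Ω, ∠Z = −∠Y = 45.3°

45.3°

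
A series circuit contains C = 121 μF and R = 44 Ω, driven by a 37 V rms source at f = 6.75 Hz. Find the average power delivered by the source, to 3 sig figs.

ω = 2πf = 42.41 rad/s
X_C = 1/(ωC) = 195 Ω
Z = 44.0 − j195 Ω
|Z| = √(44.0² + 195²) = 200 Ω
∠Z = arctan(-195/44.0) = -77.3°
I = V/|Z| = 185 mA
P = VI cos φ = 37 × 0.185 × cos(-77.3°) = 1.51 W

1.51 W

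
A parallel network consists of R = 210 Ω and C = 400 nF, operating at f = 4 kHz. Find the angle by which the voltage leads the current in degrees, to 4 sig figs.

-64.65°

ω = 2πf = 25130 rad/s
X_C = 1/(ωC) = 99.47 Ω
Parallel: admittances add. Y = 1/R + jωC
Y = (0.004762 + j0.01005) S
|Y| = 0.01112 S → |Z| = 1/|Y| = 89.90 Ω, ∠Z = −∠Y = -64.65°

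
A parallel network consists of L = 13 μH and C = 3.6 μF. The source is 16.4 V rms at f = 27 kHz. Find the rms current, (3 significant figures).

2.58 A

ω = 2πf = 169600 rad/s
X_L = ωL = 2.21 Ω
X_C = 1/(ωC) = 1.64 Ω
Parallel: admittances add. Y = 1/(jωL) + jωC
Y = (0 + j0.157) S
|Y| = 0.157 S → |Z| = 1/|Y| = 6.36 Ω, ∠Z = −∠Y = -90.0°
I = V/|Z| = 16.4/6.36 = 2.58 A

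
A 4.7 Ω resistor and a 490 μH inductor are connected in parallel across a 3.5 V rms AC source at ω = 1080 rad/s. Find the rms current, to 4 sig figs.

X_L = ωL = 0.5292 Ω
Parallel: admittances add. Y = 1/R + 1/(jωL)
Y = (0.2128 − j1.890) S
|Y| = 1.902 S → |Z| = 1/|Y| = 0.5259 Ω, ∠Z = −∠Y = 83.58°
I = V/|Z| = 3.5/0.5259 = 6.656 A

6.656 A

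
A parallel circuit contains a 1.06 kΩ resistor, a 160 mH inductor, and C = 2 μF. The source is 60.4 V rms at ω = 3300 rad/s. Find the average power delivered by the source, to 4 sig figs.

X_L = ωL = 528.0 Ω
X_C = 1/(ωC) = 151.5 Ω
Parallel: admittances add. Y = 1/R + 1/(jωL) + jωC
Y = (0.0009434 + j0.004706) S
|Y| = 0.004800 S → |Z| = 1/|Y| = 208.3 Ω, ∠Z = −∠Y = -78.66°
I = V/|Z| = 289.9 mA
P = VI cos φ = 60.4 × 0.2899 × cos(-78.66°) = 3.442 W

3.442 W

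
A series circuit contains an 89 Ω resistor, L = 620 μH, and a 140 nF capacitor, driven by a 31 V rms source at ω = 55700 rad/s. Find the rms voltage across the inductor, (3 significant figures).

8.28 V

X_L = ωL = 34.5 Ω
X_C = 1/(ωC) = 128 Ω
Net reactance X = X_L − X_C = -93.7 Ω
Z = 89.0 − j93.7 Ω
|Z| = √(89.0² + 93.7²) = 129 Ω
I = V/|Z| = 240 mA
V_L = I·|Z_L| = 0.240 × 34.5 = 8.28 V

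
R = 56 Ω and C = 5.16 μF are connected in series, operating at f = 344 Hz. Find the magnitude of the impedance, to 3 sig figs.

106 Ω

ω = 2πf = 2161 rad/s
X_C = 1/(ωC) = 89.7 Ω
Z = 56.0 − j89.7 Ω
|Z| = √(56.0² + 89.7²) = 106 Ω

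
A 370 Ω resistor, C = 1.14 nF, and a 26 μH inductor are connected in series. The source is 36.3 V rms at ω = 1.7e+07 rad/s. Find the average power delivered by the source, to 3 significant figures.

X_L = ωL = 442 Ω
X_C = 1/(ωC) = 51.6 Ω
Net reactance X = X_L − X_C = 390 Ω
Z = 370 + j390 Ω
|Z| = √(370² + 390²) = 538 Ω
∠Z = arctan(390/370) = 46.5°
I = V/|Z| = 67.5 mA
P = VI cos φ = 36.3 × 0.0675 × cos(46.5°) = 1.69 W

1.69 W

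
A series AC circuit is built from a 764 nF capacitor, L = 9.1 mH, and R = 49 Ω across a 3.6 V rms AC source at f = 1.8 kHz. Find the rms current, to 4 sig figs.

ω = 2πf = 11310 rad/s
X_L = ωL = 102.9 Ω
X_C = 1/(ωC) = 115.7 Ω
Net reactance X = X_L − X_C = -12.81 Ω
Z = 49.00 − j12.81 Ω
|Z| = √(49.00² + 12.81²) = 50.65 Ω
I = V/|Z| = 3.6/50.65 = 71.08 mA

71.08 mA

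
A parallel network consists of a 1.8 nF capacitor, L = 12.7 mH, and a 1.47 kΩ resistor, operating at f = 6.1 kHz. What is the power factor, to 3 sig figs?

0.324

ω = 2πf = 38330 rad/s
X_L = ωL = 487 Ω
X_C = 1/(ωC) = 14500 Ω
Parallel: admittances add. Y = 1/R + 1/(jωL) + jωC
Y = (0.000680 − j0.00199) S
|Y| = 0.00210 S → |Z| = 1/|Y| = 476 Ω, ∠Z = −∠Y = 71.1°
cos φ = cos(71.1°) = 0.324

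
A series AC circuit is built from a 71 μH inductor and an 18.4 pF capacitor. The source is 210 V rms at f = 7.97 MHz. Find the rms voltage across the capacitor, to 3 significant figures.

92.3 V

ω = 2πf = 5.008e+07 rad/s
X_L = ωL = 3560 Ω
X_C = 1/(ωC) = 1090 Ω
Net reactance X = X_L − X_C = 2470 Ω
Z = j2470 Ω
|Z| = √(0² + 2470²) = 2470 Ω
I = V/|Z| = 85.0 mA
V_C = I·|Z_C| = 0.0850 × 1090 = 92.3 V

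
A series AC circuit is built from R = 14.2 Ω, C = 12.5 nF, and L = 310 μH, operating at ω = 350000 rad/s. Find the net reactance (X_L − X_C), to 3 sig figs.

X_L = ωL = 108 Ω
X_C = 1/(ωC) = 229 Ω
X = 108 − 229 = -120 Ω

-120 Ω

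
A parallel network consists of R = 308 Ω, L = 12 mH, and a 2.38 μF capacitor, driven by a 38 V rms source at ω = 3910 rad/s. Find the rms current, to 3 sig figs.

473 mA

X_L = ωL = 46.9 Ω
X_C = 1/(ωC) = 107 Ω
Parallel: admittances add. Y = 1/R + 1/(jωL) + jωC
Y = (0.00325 − j0.0120) S
|Y| = 0.0124 S → |Z| = 1/|Y| = 80.4 Ω, ∠Z = −∠Y = 74.9°
I = V/|Z| = 38/80.4 = 473 mA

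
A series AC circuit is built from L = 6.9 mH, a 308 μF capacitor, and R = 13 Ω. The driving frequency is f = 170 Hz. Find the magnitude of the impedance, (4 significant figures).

13.70 Ω

ω = 2πf = 1068 rad/s
X_L = ωL = 7.370 Ω
X_C = 1/(ωC) = 3.040 Ω
Net reactance X = X_L − X_C = 4.331 Ω
Z = 13.00 + j4.331 Ω
|Z| = √(13.00² + 4.331²) = 13.70 Ω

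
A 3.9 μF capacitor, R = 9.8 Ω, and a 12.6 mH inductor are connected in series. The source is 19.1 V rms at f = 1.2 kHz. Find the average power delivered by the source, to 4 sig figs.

ω = 2πf = 7540 rad/s
X_L = ωL = 95.00 Ω
X_C = 1/(ωC) = 34.01 Ω
Net reactance X = X_L − X_C = 60.99 Ω
Z = 9.800 + j60.99 Ω
|Z| = √(9.800² + 60.99²) = 61.78 Ω
∠Z = arctan(60.99/9.800) = 80.87°
I = V/|Z| = 309.2 mA
P = VI cos φ = 19.1 × 0.3092 × cos(80.87°) = 936.8 mW

936.8 mW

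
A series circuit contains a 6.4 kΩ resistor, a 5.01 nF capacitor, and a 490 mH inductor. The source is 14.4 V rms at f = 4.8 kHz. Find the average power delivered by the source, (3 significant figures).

12.3 mW

ω = 2πf = 30160 rad/s
X_L = ωL = 14800 Ω
X_C = 1/(ωC) = 6620 Ω
Net reactance X = X_L − X_C = 8160 Ω
Z = 6400 + j8160 Ω
|Z| = √(6400² + 8160²) = 10400 Ω
∠Z = arctan(8160/6400) = 51.9°
I = V/|Z| = 1.39 mA
P = VI cos φ = 14.4 × 0.00139 × cos(51.9°) = 12.3 mW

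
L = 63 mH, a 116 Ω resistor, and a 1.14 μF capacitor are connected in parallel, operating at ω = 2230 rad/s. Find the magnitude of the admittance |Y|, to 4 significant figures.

X_L = ωL = 140.5 Ω
X_C = 1/(ωC) = 393.4 Ω
Parallel: admittances add. Y = 1/R + 1/(jωL) + jωC
Y = (0.008621 − j0.004576) S
|Y| = 0.009760 S → |Z| = 1/|Y| = 102.5 Ω, ∠Z = −∠Y = 27.96°

9.760 mS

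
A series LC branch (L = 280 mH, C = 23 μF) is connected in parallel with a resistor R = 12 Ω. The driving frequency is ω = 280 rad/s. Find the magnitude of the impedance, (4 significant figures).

X_L = ωL = 78.40 Ω
X_C = 1/(ωC) = 155.3 Ω
Branch 1: Z₁ = R = 12.00 Ω
Branch 2 (series LC): Z₂ = j(X_L − X_C) = −j76.88 Ω
Parallel: Z = Z₁Z₂/(Z₁+Z₂), |Z| = 11.86 Ω, ∠Z = -8.872°

11.86 Ω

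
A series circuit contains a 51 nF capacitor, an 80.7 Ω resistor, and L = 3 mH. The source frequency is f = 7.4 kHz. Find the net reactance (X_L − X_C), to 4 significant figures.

ω = 2πf = 46500 rad/s
X_L = ωL = 139.5 Ω
X_C = 1/(ωC) = 421.7 Ω
X = 139.5 − 421.7 = -282.2 Ω

-282.2 Ω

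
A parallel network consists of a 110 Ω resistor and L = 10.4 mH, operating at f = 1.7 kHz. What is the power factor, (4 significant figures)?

0.7106

ω = 2πf = 10680 rad/s
X_L = ωL = 111.1 Ω
Parallel: admittances add. Y = 1/R + 1/(jωL)
Y = (0.009091 − j0.009002) S
|Y| = 0.01279 S → |Z| = 1/|Y| = 78.16 Ω, ∠Z = −∠Y = 44.72°
cos φ = cos(44.72°) = 0.7106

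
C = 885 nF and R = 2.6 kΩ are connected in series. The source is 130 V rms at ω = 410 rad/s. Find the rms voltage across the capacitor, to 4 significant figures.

X_C = 1/(ωC) = 2756 Ω
Z = 2600 − j2756 Ω
|Z| = √(2600² + 2756²) = 3789 Ω
I = V/|Z| = 34.31 mA
V_C = I·|Z_C| = 0.03431 × 2756 = 94.56 V

94.56 V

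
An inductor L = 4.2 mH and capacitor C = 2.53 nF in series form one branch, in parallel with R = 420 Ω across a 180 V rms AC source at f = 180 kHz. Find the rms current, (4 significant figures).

430.5 mA

ω = 2πf = 1.131e+06 rad/s
X_L = ωL = 4750 Ω
X_C = 1/(ωC) = 349.5 Ω
Branch 1: Z₁ = R = 420.0 Ω
Branch 2 (series LC): Z₂ = j(X_L − X_C) = j4401 Ω
Parallel: Z = Z₁Z₂/(Z₁+Z₂), |Z| = 418.1 Ω, ∠Z = 5.452°
I = V/|Z| = 180/418.1 = 430.5 mA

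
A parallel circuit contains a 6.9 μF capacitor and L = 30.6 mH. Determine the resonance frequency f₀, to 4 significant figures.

ω₀ = 1/√(LC) = 1/√(0.0306 × 6.9e-06) = 2176 rad/s
f₀ = ω₀/(2π) = 346.4 Hz

346.4 Hz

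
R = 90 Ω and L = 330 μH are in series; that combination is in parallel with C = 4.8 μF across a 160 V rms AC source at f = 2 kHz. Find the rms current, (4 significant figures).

9.732 A

ω = 2πf = 12570 rad/s
X_L = ωL = 4.147 Ω
X_C = 1/(ωC) = 16.58 Ω
Branch 1 (R+jX_L): Z₁ = 90.00 + j4.147 Ω, |Z₁| = 90.10 Ω
Branch 2 (−jX_C): Z₂ = −j16.58 Ω
Parallel: Z = Z₁Z₂/(Z₁+Z₂), |Z| = 16.44 Ω, ∠Z = -79.50°
I = V/|Z| = 160/16.44 = 9.732 A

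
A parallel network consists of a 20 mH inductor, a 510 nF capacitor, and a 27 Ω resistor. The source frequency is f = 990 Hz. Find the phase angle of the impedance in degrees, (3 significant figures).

7.48°

ω = 2πf = 6220 rad/s
X_L = ωL = 124 Ω
X_C = 1/(ωC) = 315 Ω
Parallel: admittances add. Y = 1/R + 1/(jωL) + jωC
Y = (0.0370 − j0.00487) S
|Y| = 0.0374 S → |Z| = 1/|Y| = 26.8 Ω, ∠Z = −∠Y = 7.48°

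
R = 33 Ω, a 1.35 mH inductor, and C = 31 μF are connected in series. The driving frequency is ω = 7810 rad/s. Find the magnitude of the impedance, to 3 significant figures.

X_L = ωL = 10.5 Ω
X_C = 1/(ωC) = 4.13 Ω
Net reactance X = X_L − X_C = 6.41 Ω
Z = 33.0 + j6.41 Ω
|Z| = √(33.0² + 6.41²) = 33.6 Ω

33.6 Ω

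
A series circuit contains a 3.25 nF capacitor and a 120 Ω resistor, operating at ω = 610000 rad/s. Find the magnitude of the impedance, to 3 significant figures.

518 Ω

X_C = 1/(ωC) = 504 Ω
Z = 120 − j504 Ω
|Z| = √(120² + 504²) = 518 Ω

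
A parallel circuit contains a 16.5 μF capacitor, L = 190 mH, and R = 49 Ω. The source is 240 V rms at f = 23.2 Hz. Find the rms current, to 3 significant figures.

ω = 2πf = 145.8 rad/s
X_L = ωL = 27.7 Ω
X_C = 1/(ωC) = 416 Ω
Parallel: admittances add. Y = 1/R + 1/(jωL) + jωC
Y = (0.0204 − j0.0337) S
|Y| = 0.0394 S → |Z| = 1/|Y| = 25.4 Ω, ∠Z = −∠Y = 58.8°
I = V/|Z| = 240/25.4 = 9.46 A

9.46 A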